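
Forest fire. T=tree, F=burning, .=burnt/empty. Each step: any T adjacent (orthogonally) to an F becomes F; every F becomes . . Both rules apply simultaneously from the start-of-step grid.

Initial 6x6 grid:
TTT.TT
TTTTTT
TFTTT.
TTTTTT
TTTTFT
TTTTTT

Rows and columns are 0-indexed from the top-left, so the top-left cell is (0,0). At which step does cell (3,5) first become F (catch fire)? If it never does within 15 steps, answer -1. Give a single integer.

Step 1: cell (3,5)='T' (+8 fires, +2 burnt)
Step 2: cell (3,5)='F' (+13 fires, +8 burnt)
  -> target ignites at step 2
Step 3: cell (3,5)='.' (+7 fires, +13 burnt)
Step 4: cell (3,5)='.' (+3 fires, +7 burnt)
Step 5: cell (3,5)='.' (+1 fires, +3 burnt)
Step 6: cell (3,5)='.' (+0 fires, +1 burnt)
  fire out at step 6

2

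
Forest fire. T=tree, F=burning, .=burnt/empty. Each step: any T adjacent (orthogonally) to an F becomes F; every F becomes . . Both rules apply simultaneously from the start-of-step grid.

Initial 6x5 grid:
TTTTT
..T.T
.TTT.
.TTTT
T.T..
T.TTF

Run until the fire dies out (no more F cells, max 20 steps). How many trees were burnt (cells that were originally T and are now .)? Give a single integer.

Answer: 17

Derivation:
Step 1: +1 fires, +1 burnt (F count now 1)
Step 2: +1 fires, +1 burnt (F count now 1)
Step 3: +1 fires, +1 burnt (F count now 1)
Step 4: +1 fires, +1 burnt (F count now 1)
Step 5: +3 fires, +1 burnt (F count now 3)
Step 6: +4 fires, +3 burnt (F count now 4)
Step 7: +1 fires, +4 burnt (F count now 1)
Step 8: +2 fires, +1 burnt (F count now 2)
Step 9: +2 fires, +2 burnt (F count now 2)
Step 10: +1 fires, +2 burnt (F count now 1)
Step 11: +0 fires, +1 burnt (F count now 0)
Fire out after step 11
Initially T: 19, now '.': 28
Total burnt (originally-T cells now '.'): 17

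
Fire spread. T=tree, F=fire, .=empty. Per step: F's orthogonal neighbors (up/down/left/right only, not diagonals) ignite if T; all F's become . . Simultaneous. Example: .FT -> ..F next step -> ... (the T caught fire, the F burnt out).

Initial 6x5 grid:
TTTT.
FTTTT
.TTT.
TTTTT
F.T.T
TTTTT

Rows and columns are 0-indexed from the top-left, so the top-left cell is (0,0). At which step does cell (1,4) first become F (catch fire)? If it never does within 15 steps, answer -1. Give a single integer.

Step 1: cell (1,4)='T' (+4 fires, +2 burnt)
Step 2: cell (1,4)='T' (+5 fires, +4 burnt)
Step 3: cell (1,4)='T' (+5 fires, +5 burnt)
Step 4: cell (1,4)='F' (+6 fires, +5 burnt)
  -> target ignites at step 4
Step 5: cell (1,4)='.' (+2 fires, +6 burnt)
Step 6: cell (1,4)='.' (+1 fires, +2 burnt)
Step 7: cell (1,4)='.' (+0 fires, +1 burnt)
  fire out at step 7

4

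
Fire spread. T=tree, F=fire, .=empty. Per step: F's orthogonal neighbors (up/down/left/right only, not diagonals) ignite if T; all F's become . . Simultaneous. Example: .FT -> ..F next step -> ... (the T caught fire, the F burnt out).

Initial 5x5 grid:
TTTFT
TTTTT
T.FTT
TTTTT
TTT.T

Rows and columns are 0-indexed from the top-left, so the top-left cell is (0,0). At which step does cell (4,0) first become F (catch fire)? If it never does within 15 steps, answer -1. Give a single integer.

Step 1: cell (4,0)='T' (+6 fires, +2 burnt)
Step 2: cell (4,0)='T' (+7 fires, +6 burnt)
Step 3: cell (4,0)='T' (+5 fires, +7 burnt)
Step 4: cell (4,0)='F' (+3 fires, +5 burnt)
  -> target ignites at step 4
Step 5: cell (4,0)='.' (+0 fires, +3 burnt)
  fire out at step 5

4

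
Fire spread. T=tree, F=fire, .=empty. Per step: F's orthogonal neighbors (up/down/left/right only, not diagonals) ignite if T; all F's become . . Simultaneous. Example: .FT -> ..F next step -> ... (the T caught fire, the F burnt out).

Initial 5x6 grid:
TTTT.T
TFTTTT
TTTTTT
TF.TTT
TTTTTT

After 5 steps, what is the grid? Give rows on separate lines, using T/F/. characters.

Step 1: 6 trees catch fire, 2 burn out
  TFTT.T
  F.FTTT
  TFTTTT
  F..TTT
  TFTTTT
Step 2: 7 trees catch fire, 6 burn out
  F.FT.T
  ...FTT
  F.FTTT
  ...TTT
  F.FTTT
Step 3: 4 trees catch fire, 7 burn out
  ...F.T
  ....FT
  ...FTT
  ...TTT
  ...FTT
Step 4: 4 trees catch fire, 4 burn out
  .....T
  .....F
  ....FT
  ...FTT
  ....FT
Step 5: 4 trees catch fire, 4 burn out
  .....F
  ......
  .....F
  ....FT
  .....F

.....F
......
.....F
....FT
.....F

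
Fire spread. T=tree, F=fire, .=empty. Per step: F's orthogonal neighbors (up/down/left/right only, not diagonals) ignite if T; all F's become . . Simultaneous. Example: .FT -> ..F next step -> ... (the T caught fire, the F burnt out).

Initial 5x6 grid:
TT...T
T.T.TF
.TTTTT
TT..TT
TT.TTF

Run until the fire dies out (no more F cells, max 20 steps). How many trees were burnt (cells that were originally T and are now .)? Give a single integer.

Answer: 16

Derivation:
Step 1: +5 fires, +2 burnt (F count now 5)
Step 2: +3 fires, +5 burnt (F count now 3)
Step 3: +1 fires, +3 burnt (F count now 1)
Step 4: +1 fires, +1 burnt (F count now 1)
Step 5: +2 fires, +1 burnt (F count now 2)
Step 6: +1 fires, +2 burnt (F count now 1)
Step 7: +2 fires, +1 burnt (F count now 2)
Step 8: +1 fires, +2 burnt (F count now 1)
Step 9: +0 fires, +1 burnt (F count now 0)
Fire out after step 9
Initially T: 19, now '.': 27
Total burnt (originally-T cells now '.'): 16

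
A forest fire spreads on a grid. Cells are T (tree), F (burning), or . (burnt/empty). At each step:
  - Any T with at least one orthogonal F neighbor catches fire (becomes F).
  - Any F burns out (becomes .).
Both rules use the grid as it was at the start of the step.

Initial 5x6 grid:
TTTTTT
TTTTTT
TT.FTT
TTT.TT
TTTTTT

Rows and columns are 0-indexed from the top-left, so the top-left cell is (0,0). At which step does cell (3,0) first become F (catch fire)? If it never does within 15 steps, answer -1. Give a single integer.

Step 1: cell (3,0)='T' (+2 fires, +1 burnt)
Step 2: cell (3,0)='T' (+5 fires, +2 burnt)
Step 3: cell (3,0)='T' (+6 fires, +5 burnt)
Step 4: cell (3,0)='T' (+6 fires, +6 burnt)
Step 5: cell (3,0)='T' (+4 fires, +6 burnt)
Step 6: cell (3,0)='F' (+3 fires, +4 burnt)
  -> target ignites at step 6
Step 7: cell (3,0)='.' (+1 fires, +3 burnt)
Step 8: cell (3,0)='.' (+0 fires, +1 burnt)
  fire out at step 8

6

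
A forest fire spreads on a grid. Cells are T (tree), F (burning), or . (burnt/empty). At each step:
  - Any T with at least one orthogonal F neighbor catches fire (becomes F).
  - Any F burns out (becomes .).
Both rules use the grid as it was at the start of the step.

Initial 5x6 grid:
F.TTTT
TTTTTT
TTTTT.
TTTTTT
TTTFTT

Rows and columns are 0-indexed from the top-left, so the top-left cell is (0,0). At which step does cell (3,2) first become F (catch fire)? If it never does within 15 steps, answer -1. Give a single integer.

Step 1: cell (3,2)='T' (+4 fires, +2 burnt)
Step 2: cell (3,2)='F' (+7 fires, +4 burnt)
  -> target ignites at step 2
Step 3: cell (3,2)='.' (+9 fires, +7 burnt)
Step 4: cell (3,2)='.' (+3 fires, +9 burnt)
Step 5: cell (3,2)='.' (+2 fires, +3 burnt)
Step 6: cell (3,2)='.' (+1 fires, +2 burnt)
Step 7: cell (3,2)='.' (+0 fires, +1 burnt)
  fire out at step 7

2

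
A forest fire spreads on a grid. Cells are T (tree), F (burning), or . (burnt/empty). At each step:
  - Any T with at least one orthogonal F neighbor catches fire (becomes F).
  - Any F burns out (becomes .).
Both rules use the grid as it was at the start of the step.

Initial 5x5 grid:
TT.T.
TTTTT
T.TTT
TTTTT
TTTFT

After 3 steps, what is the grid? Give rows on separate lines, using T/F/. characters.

Step 1: 3 trees catch fire, 1 burn out
  TT.T.
  TTTTT
  T.TTT
  TTTFT
  TTF.F
Step 2: 4 trees catch fire, 3 burn out
  TT.T.
  TTTTT
  T.TFT
  TTF.F
  TF...
Step 3: 5 trees catch fire, 4 burn out
  TT.T.
  TTTFT
  T.F.F
  TF...
  F....

TT.T.
TTTFT
T.F.F
TF...
F....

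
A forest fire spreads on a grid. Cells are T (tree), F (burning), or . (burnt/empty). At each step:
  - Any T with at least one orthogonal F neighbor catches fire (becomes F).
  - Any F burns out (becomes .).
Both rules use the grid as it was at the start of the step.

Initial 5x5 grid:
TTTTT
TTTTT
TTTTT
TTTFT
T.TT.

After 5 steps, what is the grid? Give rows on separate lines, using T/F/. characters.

Step 1: 4 trees catch fire, 1 burn out
  TTTTT
  TTTTT
  TTTFT
  TTF.F
  T.TF.
Step 2: 5 trees catch fire, 4 burn out
  TTTTT
  TTTFT
  TTF.F
  TF...
  T.F..
Step 3: 5 trees catch fire, 5 burn out
  TTTFT
  TTF.F
  TF...
  F....
  T....
Step 4: 5 trees catch fire, 5 burn out
  TTF.F
  TF...
  F....
  .....
  F....
Step 5: 2 trees catch fire, 5 burn out
  TF...
  F....
  .....
  .....
  .....

TF...
F....
.....
.....
.....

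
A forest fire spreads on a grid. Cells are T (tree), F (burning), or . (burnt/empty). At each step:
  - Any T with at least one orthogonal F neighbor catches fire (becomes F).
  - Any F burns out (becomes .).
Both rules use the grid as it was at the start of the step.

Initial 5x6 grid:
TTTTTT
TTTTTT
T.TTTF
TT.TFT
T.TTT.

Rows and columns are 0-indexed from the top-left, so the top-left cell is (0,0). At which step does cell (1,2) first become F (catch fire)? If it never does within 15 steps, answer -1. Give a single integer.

Step 1: cell (1,2)='T' (+5 fires, +2 burnt)
Step 2: cell (1,2)='T' (+4 fires, +5 burnt)
Step 3: cell (1,2)='T' (+4 fires, +4 burnt)
Step 4: cell (1,2)='F' (+2 fires, +4 burnt)
  -> target ignites at step 4
Step 5: cell (1,2)='.' (+2 fires, +2 burnt)
Step 6: cell (1,2)='.' (+2 fires, +2 burnt)
Step 7: cell (1,2)='.' (+2 fires, +2 burnt)
Step 8: cell (1,2)='.' (+1 fires, +2 burnt)
Step 9: cell (1,2)='.' (+2 fires, +1 burnt)
Step 10: cell (1,2)='.' (+0 fires, +2 burnt)
  fire out at step 10

4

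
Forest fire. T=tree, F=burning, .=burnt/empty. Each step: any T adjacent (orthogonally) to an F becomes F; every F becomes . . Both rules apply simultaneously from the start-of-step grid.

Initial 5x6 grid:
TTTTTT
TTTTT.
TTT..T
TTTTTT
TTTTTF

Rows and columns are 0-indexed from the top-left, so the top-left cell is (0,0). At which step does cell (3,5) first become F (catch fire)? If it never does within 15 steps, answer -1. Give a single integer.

Step 1: cell (3,5)='F' (+2 fires, +1 burnt)
  -> target ignites at step 1
Step 2: cell (3,5)='.' (+3 fires, +2 burnt)
Step 3: cell (3,5)='.' (+2 fires, +3 burnt)
Step 4: cell (3,5)='.' (+2 fires, +2 burnt)
Step 5: cell (3,5)='.' (+3 fires, +2 burnt)
Step 6: cell (3,5)='.' (+3 fires, +3 burnt)
Step 7: cell (3,5)='.' (+4 fires, +3 burnt)
Step 8: cell (3,5)='.' (+4 fires, +4 burnt)
Step 9: cell (3,5)='.' (+2 fires, +4 burnt)
Step 10: cell (3,5)='.' (+1 fires, +2 burnt)
Step 11: cell (3,5)='.' (+0 fires, +1 burnt)
  fire out at step 11

1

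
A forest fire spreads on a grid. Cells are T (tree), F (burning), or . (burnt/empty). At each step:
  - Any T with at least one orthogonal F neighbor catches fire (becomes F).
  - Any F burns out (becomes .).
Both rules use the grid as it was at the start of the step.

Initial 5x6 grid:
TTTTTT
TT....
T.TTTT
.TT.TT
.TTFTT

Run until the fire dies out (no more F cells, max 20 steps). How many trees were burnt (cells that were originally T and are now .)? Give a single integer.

Step 1: +2 fires, +1 burnt (F count now 2)
Step 2: +4 fires, +2 burnt (F count now 4)
Step 3: +4 fires, +4 burnt (F count now 4)
Step 4: +2 fires, +4 burnt (F count now 2)
Step 5: +0 fires, +2 burnt (F count now 0)
Fire out after step 5
Initially T: 21, now '.': 21
Total burnt (originally-T cells now '.'): 12

Answer: 12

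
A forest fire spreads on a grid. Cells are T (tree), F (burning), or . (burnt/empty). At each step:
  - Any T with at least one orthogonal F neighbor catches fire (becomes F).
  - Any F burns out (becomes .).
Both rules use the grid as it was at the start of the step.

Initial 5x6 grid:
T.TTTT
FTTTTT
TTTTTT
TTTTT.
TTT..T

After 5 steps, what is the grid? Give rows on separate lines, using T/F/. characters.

Step 1: 3 trees catch fire, 1 burn out
  F.TTTT
  .FTTTT
  FTTTTT
  TTTTT.
  TTT..T
Step 2: 3 trees catch fire, 3 burn out
  ..TTTT
  ..FTTT
  .FTTTT
  FTTTT.
  TTT..T
Step 3: 5 trees catch fire, 3 burn out
  ..FTTT
  ...FTT
  ..FTTT
  .FTTT.
  FTT..T
Step 4: 5 trees catch fire, 5 burn out
  ...FTT
  ....FT
  ...FTT
  ..FTT.
  .FT..T
Step 5: 5 trees catch fire, 5 burn out
  ....FT
  .....F
  ....FT
  ...FT.
  ..F..T

....FT
.....F
....FT
...FT.
..F..T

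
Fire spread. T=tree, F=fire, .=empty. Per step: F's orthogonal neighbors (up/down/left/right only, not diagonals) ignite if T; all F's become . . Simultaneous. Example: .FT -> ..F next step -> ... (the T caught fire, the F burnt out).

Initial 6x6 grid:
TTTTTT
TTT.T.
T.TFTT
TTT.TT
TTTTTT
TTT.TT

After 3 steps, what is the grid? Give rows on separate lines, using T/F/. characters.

Step 1: 2 trees catch fire, 1 burn out
  TTTTTT
  TTT.T.
  T.F.FT
  TTT.TT
  TTTTTT
  TTT.TT
Step 2: 5 trees catch fire, 2 burn out
  TTTTTT
  TTF.F.
  T....F
  TTF.FT
  TTTTTT
  TTT.TT
Step 3: 7 trees catch fire, 5 burn out
  TTFTFT
  TF....
  T.....
  TF...F
  TTFTFT
  TTT.TT

TTFTFT
TF....
T.....
TF...F
TTFTFT
TTT.TT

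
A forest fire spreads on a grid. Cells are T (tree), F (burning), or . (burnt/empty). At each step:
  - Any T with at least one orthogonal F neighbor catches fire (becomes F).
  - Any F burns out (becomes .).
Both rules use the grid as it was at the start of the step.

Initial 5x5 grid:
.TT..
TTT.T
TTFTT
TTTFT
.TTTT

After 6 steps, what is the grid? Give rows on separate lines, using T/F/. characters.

Step 1: 6 trees catch fire, 2 burn out
  .TT..
  TTF.T
  TF.FT
  TTF.F
  .TTFT
Step 2: 7 trees catch fire, 6 burn out
  .TF..
  TF..T
  F...F
  TF...
  .TF.F
Step 3: 5 trees catch fire, 7 burn out
  .F...
  F...F
  .....
  F....
  .F...
Step 4: 0 trees catch fire, 5 burn out
  .....
  .....
  .....
  .....
  .....
Step 5: 0 trees catch fire, 0 burn out
  .....
  .....
  .....
  .....
  .....
Step 6: 0 trees catch fire, 0 burn out
  .....
  .....
  .....
  .....
  .....

.....
.....
.....
.....
.....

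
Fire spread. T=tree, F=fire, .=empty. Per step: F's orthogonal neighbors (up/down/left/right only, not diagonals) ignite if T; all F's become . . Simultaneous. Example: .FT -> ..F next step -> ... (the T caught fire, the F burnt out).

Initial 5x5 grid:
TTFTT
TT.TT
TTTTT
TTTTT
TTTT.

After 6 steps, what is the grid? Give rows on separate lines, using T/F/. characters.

Step 1: 2 trees catch fire, 1 burn out
  TF.FT
  TT.TT
  TTTTT
  TTTTT
  TTTT.
Step 2: 4 trees catch fire, 2 burn out
  F...F
  TF.FT
  TTTTT
  TTTTT
  TTTT.
Step 3: 4 trees catch fire, 4 burn out
  .....
  F...F
  TFTFT
  TTTTT
  TTTT.
Step 4: 5 trees catch fire, 4 burn out
  .....
  .....
  F.F.F
  TFTFT
  TTTT.
Step 5: 5 trees catch fire, 5 burn out
  .....
  .....
  .....
  F.F.F
  TFTF.
Step 6: 2 trees catch fire, 5 burn out
  .....
  .....
  .....
  .....
  F.F..

.....
.....
.....
.....
F.F..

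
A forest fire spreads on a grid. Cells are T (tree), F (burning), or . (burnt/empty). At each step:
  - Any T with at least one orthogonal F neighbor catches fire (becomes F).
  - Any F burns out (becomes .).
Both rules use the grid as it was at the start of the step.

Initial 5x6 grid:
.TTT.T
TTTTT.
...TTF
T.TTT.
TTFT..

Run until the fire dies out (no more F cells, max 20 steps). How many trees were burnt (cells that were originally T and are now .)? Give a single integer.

Answer: 17

Derivation:
Step 1: +4 fires, +2 burnt (F count now 4)
Step 2: +5 fires, +4 burnt (F count now 5)
Step 3: +2 fires, +5 burnt (F count now 2)
Step 4: +2 fires, +2 burnt (F count now 2)
Step 5: +2 fires, +2 burnt (F count now 2)
Step 6: +2 fires, +2 burnt (F count now 2)
Step 7: +0 fires, +2 burnt (F count now 0)
Fire out after step 7
Initially T: 18, now '.': 29
Total burnt (originally-T cells now '.'): 17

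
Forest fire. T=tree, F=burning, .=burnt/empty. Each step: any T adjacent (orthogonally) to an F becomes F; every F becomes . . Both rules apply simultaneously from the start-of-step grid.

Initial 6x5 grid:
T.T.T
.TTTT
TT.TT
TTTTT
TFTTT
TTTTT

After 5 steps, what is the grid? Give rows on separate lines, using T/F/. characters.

Step 1: 4 trees catch fire, 1 burn out
  T.T.T
  .TTTT
  TT.TT
  TFTTT
  F.FTT
  TFTTT
Step 2: 6 trees catch fire, 4 burn out
  T.T.T
  .TTTT
  TF.TT
  F.FTT
  ...FT
  F.FTT
Step 3: 5 trees catch fire, 6 burn out
  T.T.T
  .FTTT
  F..TT
  ...FT
  ....F
  ...FT
Step 4: 4 trees catch fire, 5 burn out
  T.T.T
  ..FTT
  ...FT
  ....F
  .....
  ....F
Step 5: 3 trees catch fire, 4 burn out
  T.F.T
  ...FT
  ....F
  .....
  .....
  .....

T.F.T
...FT
....F
.....
.....
.....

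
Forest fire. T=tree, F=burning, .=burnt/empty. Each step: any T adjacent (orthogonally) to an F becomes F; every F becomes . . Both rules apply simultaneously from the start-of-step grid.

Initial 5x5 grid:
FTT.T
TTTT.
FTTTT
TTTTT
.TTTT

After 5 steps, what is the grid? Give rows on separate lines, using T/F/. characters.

Step 1: 4 trees catch fire, 2 burn out
  .FT.T
  FTTT.
  .FTTT
  FTTTT
  .TTTT
Step 2: 4 trees catch fire, 4 burn out
  ..F.T
  .FTT.
  ..FTT
  .FTTT
  .TTTT
Step 3: 4 trees catch fire, 4 burn out
  ....T
  ..FT.
  ...FT
  ..FTT
  .FTTT
Step 4: 4 trees catch fire, 4 burn out
  ....T
  ...F.
  ....F
  ...FT
  ..FTT
Step 5: 2 trees catch fire, 4 burn out
  ....T
  .....
  .....
  ....F
  ...FT

....T
.....
.....
....F
...FT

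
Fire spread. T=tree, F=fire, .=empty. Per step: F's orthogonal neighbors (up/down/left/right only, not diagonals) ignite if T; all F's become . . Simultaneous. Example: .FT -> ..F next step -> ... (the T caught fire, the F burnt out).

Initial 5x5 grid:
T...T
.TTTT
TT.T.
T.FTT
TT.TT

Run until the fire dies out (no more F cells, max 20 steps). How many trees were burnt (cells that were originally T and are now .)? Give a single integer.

Step 1: +1 fires, +1 burnt (F count now 1)
Step 2: +3 fires, +1 burnt (F count now 3)
Step 3: +2 fires, +3 burnt (F count now 2)
Step 4: +2 fires, +2 burnt (F count now 2)
Step 5: +2 fires, +2 burnt (F count now 2)
Step 6: +1 fires, +2 burnt (F count now 1)
Step 7: +1 fires, +1 burnt (F count now 1)
Step 8: +1 fires, +1 burnt (F count now 1)
Step 9: +1 fires, +1 burnt (F count now 1)
Step 10: +1 fires, +1 burnt (F count now 1)
Step 11: +0 fires, +1 burnt (F count now 0)
Fire out after step 11
Initially T: 16, now '.': 24
Total burnt (originally-T cells now '.'): 15

Answer: 15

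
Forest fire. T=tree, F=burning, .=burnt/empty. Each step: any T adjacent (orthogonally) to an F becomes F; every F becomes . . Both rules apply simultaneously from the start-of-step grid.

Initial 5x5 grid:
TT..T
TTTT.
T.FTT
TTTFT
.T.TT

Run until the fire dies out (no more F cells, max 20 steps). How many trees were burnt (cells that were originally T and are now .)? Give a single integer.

Step 1: +5 fires, +2 burnt (F count now 5)
Step 2: +5 fires, +5 burnt (F count now 5)
Step 3: +4 fires, +5 burnt (F count now 4)
Step 4: +2 fires, +4 burnt (F count now 2)
Step 5: +0 fires, +2 burnt (F count now 0)
Fire out after step 5
Initially T: 17, now '.': 24
Total burnt (originally-T cells now '.'): 16

Answer: 16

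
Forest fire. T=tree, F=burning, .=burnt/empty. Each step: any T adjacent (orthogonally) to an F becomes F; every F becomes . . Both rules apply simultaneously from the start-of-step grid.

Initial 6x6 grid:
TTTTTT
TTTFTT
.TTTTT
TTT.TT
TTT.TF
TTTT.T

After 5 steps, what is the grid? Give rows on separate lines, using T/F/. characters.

Step 1: 7 trees catch fire, 2 burn out
  TTTFTT
  TTF.FT
  .TTFTT
  TTT.TF
  TTT.F.
  TTTT.F
Step 2: 8 trees catch fire, 7 burn out
  TTF.FT
  TF...F
  .TF.FF
  TTT.F.
  TTT...
  TTTT..
Step 3: 5 trees catch fire, 8 burn out
  TF...F
  F.....
  .F....
  TTF...
  TTT...
  TTTT..
Step 4: 3 trees catch fire, 5 burn out
  F.....
  ......
  ......
  TF....
  TTF...
  TTTT..
Step 5: 3 trees catch fire, 3 burn out
  ......
  ......
  ......
  F.....
  TF....
  TTFT..

......
......
......
F.....
TF....
TTFT..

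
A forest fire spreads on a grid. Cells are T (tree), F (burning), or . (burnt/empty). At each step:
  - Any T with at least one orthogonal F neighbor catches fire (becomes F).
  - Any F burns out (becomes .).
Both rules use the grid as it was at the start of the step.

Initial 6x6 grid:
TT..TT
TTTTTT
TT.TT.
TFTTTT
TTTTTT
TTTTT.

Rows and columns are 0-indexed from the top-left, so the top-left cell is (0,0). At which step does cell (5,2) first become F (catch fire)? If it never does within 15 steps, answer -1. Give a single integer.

Step 1: cell (5,2)='T' (+4 fires, +1 burnt)
Step 2: cell (5,2)='T' (+6 fires, +4 burnt)
Step 3: cell (5,2)='F' (+8 fires, +6 burnt)
  -> target ignites at step 3
Step 4: cell (5,2)='.' (+6 fires, +8 burnt)
Step 5: cell (5,2)='.' (+3 fires, +6 burnt)
Step 6: cell (5,2)='.' (+2 fires, +3 burnt)
Step 7: cell (5,2)='.' (+1 fires, +2 burnt)
Step 8: cell (5,2)='.' (+0 fires, +1 burnt)
  fire out at step 8

3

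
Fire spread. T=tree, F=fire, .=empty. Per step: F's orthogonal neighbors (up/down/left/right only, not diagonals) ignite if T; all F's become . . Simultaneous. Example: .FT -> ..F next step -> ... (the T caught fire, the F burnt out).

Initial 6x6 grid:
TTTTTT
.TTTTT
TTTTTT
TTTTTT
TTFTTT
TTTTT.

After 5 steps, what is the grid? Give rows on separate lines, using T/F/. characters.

Step 1: 4 trees catch fire, 1 burn out
  TTTTTT
  .TTTTT
  TTTTTT
  TTFTTT
  TF.FTT
  TTFTT.
Step 2: 7 trees catch fire, 4 burn out
  TTTTTT
  .TTTTT
  TTFTTT
  TF.FTT
  F...FT
  TF.FT.
Step 3: 8 trees catch fire, 7 burn out
  TTTTTT
  .TFTTT
  TF.FTT
  F...FT
  .....F
  F...F.
Step 4: 6 trees catch fire, 8 burn out
  TTFTTT
  .F.FTT
  F...FT
  .....F
  ......
  ......
Step 5: 4 trees catch fire, 6 burn out
  TF.FTT
  ....FT
  .....F
  ......
  ......
  ......

TF.FTT
....FT
.....F
......
......
......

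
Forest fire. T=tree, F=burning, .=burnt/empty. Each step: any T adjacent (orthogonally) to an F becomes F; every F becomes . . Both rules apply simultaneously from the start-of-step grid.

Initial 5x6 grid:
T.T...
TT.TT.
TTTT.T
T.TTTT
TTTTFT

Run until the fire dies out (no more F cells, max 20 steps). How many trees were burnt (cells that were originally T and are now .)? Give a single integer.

Step 1: +3 fires, +1 burnt (F count now 3)
Step 2: +3 fires, +3 burnt (F count now 3)
Step 3: +4 fires, +3 burnt (F count now 4)
Step 4: +3 fires, +4 burnt (F count now 3)
Step 5: +3 fires, +3 burnt (F count now 3)
Step 6: +2 fires, +3 burnt (F count now 2)
Step 7: +1 fires, +2 burnt (F count now 1)
Step 8: +1 fires, +1 burnt (F count now 1)
Step 9: +0 fires, +1 burnt (F count now 0)
Fire out after step 9
Initially T: 21, now '.': 29
Total burnt (originally-T cells now '.'): 20

Answer: 20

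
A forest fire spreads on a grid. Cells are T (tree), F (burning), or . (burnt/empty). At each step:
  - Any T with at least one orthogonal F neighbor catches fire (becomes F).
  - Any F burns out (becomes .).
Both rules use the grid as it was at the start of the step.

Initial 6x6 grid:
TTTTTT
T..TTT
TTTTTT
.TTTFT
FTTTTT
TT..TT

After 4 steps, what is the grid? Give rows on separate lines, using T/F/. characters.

Step 1: 6 trees catch fire, 2 burn out
  TTTTTT
  T..TTT
  TTTTFT
  .TTF.F
  .FTTFT
  FT..TT
Step 2: 10 trees catch fire, 6 burn out
  TTTTTT
  T..TFT
  TTTF.F
  .FF...
  ..FF.F
  .F..FT
Step 3: 6 trees catch fire, 10 burn out
  TTTTFT
  T..F.F
  TFF...
  ......
  ......
  .....F
Step 4: 3 trees catch fire, 6 burn out
  TTTF.F
  T.....
  F.....
  ......
  ......
  ......

TTTF.F
T.....
F.....
......
......
......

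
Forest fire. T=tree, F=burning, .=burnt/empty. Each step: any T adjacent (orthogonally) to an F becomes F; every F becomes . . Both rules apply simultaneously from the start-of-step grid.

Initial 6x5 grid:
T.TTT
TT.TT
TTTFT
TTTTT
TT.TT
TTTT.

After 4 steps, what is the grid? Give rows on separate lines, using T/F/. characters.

Step 1: 4 trees catch fire, 1 burn out
  T.TTT
  TT.FT
  TTF.F
  TTTFT
  TT.TT
  TTTT.
Step 2: 6 trees catch fire, 4 burn out
  T.TFT
  TT..F
  TF...
  TTF.F
  TT.FT
  TTTT.
Step 3: 7 trees catch fire, 6 burn out
  T.F.F
  TF...
  F....
  TF...
  TT..F
  TTTF.
Step 4: 4 trees catch fire, 7 burn out
  T....
  F....
  .....
  F....
  TF...
  TTF..

T....
F....
.....
F....
TF...
TTF..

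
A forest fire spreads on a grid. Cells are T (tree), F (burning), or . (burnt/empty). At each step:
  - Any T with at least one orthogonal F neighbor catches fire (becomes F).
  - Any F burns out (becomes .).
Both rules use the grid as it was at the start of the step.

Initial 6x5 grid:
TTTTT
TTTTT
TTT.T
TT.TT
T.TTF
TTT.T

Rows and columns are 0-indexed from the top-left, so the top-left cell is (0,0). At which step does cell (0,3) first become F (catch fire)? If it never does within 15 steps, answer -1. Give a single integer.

Step 1: cell (0,3)='T' (+3 fires, +1 burnt)
Step 2: cell (0,3)='T' (+3 fires, +3 burnt)
Step 3: cell (0,3)='T' (+2 fires, +3 burnt)
Step 4: cell (0,3)='T' (+3 fires, +2 burnt)
Step 5: cell (0,3)='F' (+3 fires, +3 burnt)
  -> target ignites at step 5
Step 6: cell (0,3)='.' (+4 fires, +3 burnt)
Step 7: cell (0,3)='.' (+4 fires, +4 burnt)
Step 8: cell (0,3)='.' (+3 fires, +4 burnt)
Step 9: cell (0,3)='.' (+0 fires, +3 burnt)
  fire out at step 9

5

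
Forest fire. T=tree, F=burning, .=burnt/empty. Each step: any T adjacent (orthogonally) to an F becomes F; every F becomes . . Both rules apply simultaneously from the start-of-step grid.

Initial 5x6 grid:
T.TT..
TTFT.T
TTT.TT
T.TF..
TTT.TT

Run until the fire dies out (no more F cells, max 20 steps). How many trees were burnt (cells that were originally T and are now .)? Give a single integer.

Answer: 14

Derivation:
Step 1: +5 fires, +2 burnt (F count now 5)
Step 2: +4 fires, +5 burnt (F count now 4)
Step 3: +3 fires, +4 burnt (F count now 3)
Step 4: +2 fires, +3 burnt (F count now 2)
Step 5: +0 fires, +2 burnt (F count now 0)
Fire out after step 5
Initially T: 19, now '.': 25
Total burnt (originally-T cells now '.'): 14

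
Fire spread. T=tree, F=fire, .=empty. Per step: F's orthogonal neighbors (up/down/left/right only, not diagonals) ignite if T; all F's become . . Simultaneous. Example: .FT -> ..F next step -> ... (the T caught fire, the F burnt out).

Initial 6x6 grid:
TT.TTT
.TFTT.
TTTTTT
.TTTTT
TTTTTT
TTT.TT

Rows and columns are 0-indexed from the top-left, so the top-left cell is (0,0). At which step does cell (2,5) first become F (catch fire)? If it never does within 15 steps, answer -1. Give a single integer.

Step 1: cell (2,5)='T' (+3 fires, +1 burnt)
Step 2: cell (2,5)='T' (+6 fires, +3 burnt)
Step 3: cell (2,5)='T' (+7 fires, +6 burnt)
Step 4: cell (2,5)='F' (+6 fires, +7 burnt)
  -> target ignites at step 4
Step 5: cell (2,5)='.' (+4 fires, +6 burnt)
Step 6: cell (2,5)='.' (+3 fires, +4 burnt)
Step 7: cell (2,5)='.' (+1 fires, +3 burnt)
Step 8: cell (2,5)='.' (+0 fires, +1 burnt)
  fire out at step 8

4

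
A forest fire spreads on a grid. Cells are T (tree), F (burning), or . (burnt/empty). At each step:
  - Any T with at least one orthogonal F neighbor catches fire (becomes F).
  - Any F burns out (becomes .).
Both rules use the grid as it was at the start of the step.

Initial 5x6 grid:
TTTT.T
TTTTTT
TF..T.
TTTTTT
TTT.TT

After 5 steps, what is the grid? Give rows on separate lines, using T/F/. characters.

Step 1: 3 trees catch fire, 1 burn out
  TTTT.T
  TFTTTT
  F...T.
  TFTTTT
  TTT.TT
Step 2: 6 trees catch fire, 3 burn out
  TFTT.T
  F.FTTT
  ....T.
  F.FTTT
  TFT.TT
Step 3: 6 trees catch fire, 6 burn out
  F.FT.T
  ...FTT
  ....T.
  ...FTT
  F.F.TT
Step 4: 3 trees catch fire, 6 burn out
  ...F.T
  ....FT
  ....T.
  ....FT
  ....TT
Step 5: 4 trees catch fire, 3 burn out
  .....T
  .....F
  ....F.
  .....F
  ....FT

.....T
.....F
....F.
.....F
....FT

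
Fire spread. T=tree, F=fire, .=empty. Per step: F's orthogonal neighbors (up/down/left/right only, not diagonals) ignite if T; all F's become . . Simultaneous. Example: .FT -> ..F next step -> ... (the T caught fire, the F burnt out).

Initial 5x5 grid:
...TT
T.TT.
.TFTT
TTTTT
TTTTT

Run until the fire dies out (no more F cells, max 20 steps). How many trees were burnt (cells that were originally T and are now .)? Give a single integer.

Step 1: +4 fires, +1 burnt (F count now 4)
Step 2: +5 fires, +4 burnt (F count now 5)
Step 3: +5 fires, +5 burnt (F count now 5)
Step 4: +3 fires, +5 burnt (F count now 3)
Step 5: +0 fires, +3 burnt (F count now 0)
Fire out after step 5
Initially T: 18, now '.': 24
Total burnt (originally-T cells now '.'): 17

Answer: 17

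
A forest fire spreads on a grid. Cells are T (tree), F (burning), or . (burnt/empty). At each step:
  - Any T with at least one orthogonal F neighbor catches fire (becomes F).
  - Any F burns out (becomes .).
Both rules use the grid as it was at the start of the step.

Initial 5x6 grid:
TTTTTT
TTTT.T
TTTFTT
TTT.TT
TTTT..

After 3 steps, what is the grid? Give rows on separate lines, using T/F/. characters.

Step 1: 3 trees catch fire, 1 burn out
  TTTTTT
  TTTF.T
  TTF.FT
  TTT.TT
  TTTT..
Step 2: 6 trees catch fire, 3 burn out
  TTTFTT
  TTF..T
  TF...F
  TTF.FT
  TTTT..
Step 3: 8 trees catch fire, 6 burn out
  TTF.FT
  TF...F
  F.....
  TF...F
  TTFT..

TTF.FT
TF...F
F.....
TF...F
TTFT..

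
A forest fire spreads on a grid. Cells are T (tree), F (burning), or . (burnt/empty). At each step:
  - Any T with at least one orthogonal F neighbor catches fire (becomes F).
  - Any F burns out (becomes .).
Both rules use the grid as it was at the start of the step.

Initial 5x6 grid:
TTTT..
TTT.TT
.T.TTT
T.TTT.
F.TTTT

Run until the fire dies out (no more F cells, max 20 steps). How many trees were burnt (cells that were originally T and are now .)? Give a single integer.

Step 1: +1 fires, +1 burnt (F count now 1)
Step 2: +0 fires, +1 burnt (F count now 0)
Fire out after step 2
Initially T: 21, now '.': 10
Total burnt (originally-T cells now '.'): 1

Answer: 1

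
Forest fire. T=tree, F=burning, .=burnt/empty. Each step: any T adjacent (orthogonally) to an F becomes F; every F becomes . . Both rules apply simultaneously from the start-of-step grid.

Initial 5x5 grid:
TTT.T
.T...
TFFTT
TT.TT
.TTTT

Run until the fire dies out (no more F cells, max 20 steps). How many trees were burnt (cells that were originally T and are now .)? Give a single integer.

Step 1: +4 fires, +2 burnt (F count now 4)
Step 2: +5 fires, +4 burnt (F count now 5)
Step 3: +5 fires, +5 burnt (F count now 5)
Step 4: +1 fires, +5 burnt (F count now 1)
Step 5: +0 fires, +1 burnt (F count now 0)
Fire out after step 5
Initially T: 16, now '.': 24
Total burnt (originally-T cells now '.'): 15

Answer: 15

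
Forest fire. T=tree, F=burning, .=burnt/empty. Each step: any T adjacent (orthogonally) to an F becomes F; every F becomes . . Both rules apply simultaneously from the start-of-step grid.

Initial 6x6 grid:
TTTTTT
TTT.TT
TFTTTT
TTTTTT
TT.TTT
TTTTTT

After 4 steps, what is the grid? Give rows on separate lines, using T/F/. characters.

Step 1: 4 trees catch fire, 1 burn out
  TTTTTT
  TFT.TT
  F.FTTT
  TFTTTT
  TT.TTT
  TTTTTT
Step 2: 7 trees catch fire, 4 burn out
  TFTTTT
  F.F.TT
  ...FTT
  F.FTTT
  TF.TTT
  TTTTTT
Step 3: 6 trees catch fire, 7 burn out
  F.FTTT
  ....TT
  ....FT
  ...FTT
  F..TTT
  TFTTTT
Step 4: 7 trees catch fire, 6 burn out
  ...FTT
  ....FT
  .....F
  ....FT
  ...FTT
  F.FTTT

...FTT
....FT
.....F
....FT
...FTT
F.FTTT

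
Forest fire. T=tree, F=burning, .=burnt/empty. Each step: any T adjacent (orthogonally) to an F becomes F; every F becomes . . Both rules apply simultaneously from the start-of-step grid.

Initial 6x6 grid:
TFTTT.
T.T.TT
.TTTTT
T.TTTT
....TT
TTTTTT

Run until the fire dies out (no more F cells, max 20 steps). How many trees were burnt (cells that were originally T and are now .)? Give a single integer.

Answer: 25

Derivation:
Step 1: +2 fires, +1 burnt (F count now 2)
Step 2: +3 fires, +2 burnt (F count now 3)
Step 3: +2 fires, +3 burnt (F count now 2)
Step 4: +4 fires, +2 burnt (F count now 4)
Step 5: +3 fires, +4 burnt (F count now 3)
Step 6: +2 fires, +3 burnt (F count now 2)
Step 7: +2 fires, +2 burnt (F count now 2)
Step 8: +2 fires, +2 burnt (F count now 2)
Step 9: +2 fires, +2 burnt (F count now 2)
Step 10: +1 fires, +2 burnt (F count now 1)
Step 11: +1 fires, +1 burnt (F count now 1)
Step 12: +1 fires, +1 burnt (F count now 1)
Step 13: +0 fires, +1 burnt (F count now 0)
Fire out after step 13
Initially T: 26, now '.': 35
Total burnt (originally-T cells now '.'): 25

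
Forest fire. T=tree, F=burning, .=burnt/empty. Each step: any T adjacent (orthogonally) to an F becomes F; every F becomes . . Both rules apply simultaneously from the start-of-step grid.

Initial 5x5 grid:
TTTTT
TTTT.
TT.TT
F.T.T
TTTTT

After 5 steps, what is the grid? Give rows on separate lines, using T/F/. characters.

Step 1: 2 trees catch fire, 1 burn out
  TTTTT
  TTTT.
  FT.TT
  ..T.T
  FTTTT
Step 2: 3 trees catch fire, 2 burn out
  TTTTT
  FTTT.
  .F.TT
  ..T.T
  .FTTT
Step 3: 3 trees catch fire, 3 burn out
  FTTTT
  .FTT.
  ...TT
  ..T.T
  ..FTT
Step 4: 4 trees catch fire, 3 burn out
  .FTTT
  ..FT.
  ...TT
  ..F.T
  ...FT
Step 5: 3 trees catch fire, 4 burn out
  ..FTT
  ...F.
  ...TT
  ....T
  ....F

..FTT
...F.
...TT
....T
....F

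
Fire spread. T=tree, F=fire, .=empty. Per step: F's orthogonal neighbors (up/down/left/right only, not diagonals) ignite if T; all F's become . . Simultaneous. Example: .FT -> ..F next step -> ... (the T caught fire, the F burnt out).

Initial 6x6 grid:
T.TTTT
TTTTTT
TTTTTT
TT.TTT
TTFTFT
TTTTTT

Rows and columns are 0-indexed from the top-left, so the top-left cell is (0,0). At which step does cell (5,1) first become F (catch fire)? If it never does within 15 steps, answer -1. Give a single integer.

Step 1: cell (5,1)='T' (+6 fires, +2 burnt)
Step 2: cell (5,1)='F' (+8 fires, +6 burnt)
  -> target ignites at step 2
Step 3: cell (5,1)='.' (+6 fires, +8 burnt)
Step 4: cell (5,1)='.' (+6 fires, +6 burnt)
Step 5: cell (5,1)='.' (+4 fires, +6 burnt)
Step 6: cell (5,1)='.' (+2 fires, +4 burnt)
Step 7: cell (5,1)='.' (+0 fires, +2 burnt)
  fire out at step 7

2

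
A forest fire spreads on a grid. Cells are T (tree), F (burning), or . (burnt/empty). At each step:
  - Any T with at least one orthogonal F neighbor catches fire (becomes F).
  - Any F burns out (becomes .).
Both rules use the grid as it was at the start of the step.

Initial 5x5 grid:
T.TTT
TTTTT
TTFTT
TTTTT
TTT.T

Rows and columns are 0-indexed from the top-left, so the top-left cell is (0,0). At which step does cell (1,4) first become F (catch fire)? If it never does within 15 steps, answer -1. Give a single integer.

Step 1: cell (1,4)='T' (+4 fires, +1 burnt)
Step 2: cell (1,4)='T' (+8 fires, +4 burnt)
Step 3: cell (1,4)='F' (+6 fires, +8 burnt)
  -> target ignites at step 3
Step 4: cell (1,4)='.' (+4 fires, +6 burnt)
Step 5: cell (1,4)='.' (+0 fires, +4 burnt)
  fire out at step 5

3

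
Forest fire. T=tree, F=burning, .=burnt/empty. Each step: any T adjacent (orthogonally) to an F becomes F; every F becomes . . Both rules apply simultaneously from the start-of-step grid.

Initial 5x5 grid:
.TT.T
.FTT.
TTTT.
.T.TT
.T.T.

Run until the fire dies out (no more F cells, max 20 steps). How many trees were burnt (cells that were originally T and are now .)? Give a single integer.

Step 1: +3 fires, +1 burnt (F count now 3)
Step 2: +5 fires, +3 burnt (F count now 5)
Step 3: +2 fires, +5 burnt (F count now 2)
Step 4: +1 fires, +2 burnt (F count now 1)
Step 5: +2 fires, +1 burnt (F count now 2)
Step 6: +0 fires, +2 burnt (F count now 0)
Fire out after step 6
Initially T: 14, now '.': 24
Total burnt (originally-T cells now '.'): 13

Answer: 13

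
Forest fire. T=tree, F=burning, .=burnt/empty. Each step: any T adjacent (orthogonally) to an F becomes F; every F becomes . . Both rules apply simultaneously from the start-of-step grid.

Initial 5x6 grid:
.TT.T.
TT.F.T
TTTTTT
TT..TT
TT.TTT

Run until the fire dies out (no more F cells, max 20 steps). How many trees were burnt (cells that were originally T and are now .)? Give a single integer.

Step 1: +1 fires, +1 burnt (F count now 1)
Step 2: +2 fires, +1 burnt (F count now 2)
Step 3: +3 fires, +2 burnt (F count now 3)
Step 4: +6 fires, +3 burnt (F count now 6)
Step 5: +6 fires, +6 burnt (F count now 6)
Step 6: +2 fires, +6 burnt (F count now 2)
Step 7: +0 fires, +2 burnt (F count now 0)
Fire out after step 7
Initially T: 21, now '.': 29
Total burnt (originally-T cells now '.'): 20

Answer: 20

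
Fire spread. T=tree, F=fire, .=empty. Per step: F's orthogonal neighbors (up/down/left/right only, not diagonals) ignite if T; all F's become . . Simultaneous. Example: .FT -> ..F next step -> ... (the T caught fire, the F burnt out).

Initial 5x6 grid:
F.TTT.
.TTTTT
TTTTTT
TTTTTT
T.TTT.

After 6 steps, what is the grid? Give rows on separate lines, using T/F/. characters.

Step 1: 0 trees catch fire, 1 burn out
  ..TTT.
  .TTTTT
  TTTTTT
  TTTTTT
  T.TTT.
Step 2: 0 trees catch fire, 0 burn out
  ..TTT.
  .TTTTT
  TTTTTT
  TTTTTT
  T.TTT.
Step 3: 0 trees catch fire, 0 burn out
  ..TTT.
  .TTTTT
  TTTTTT
  TTTTTT
  T.TTT.
Step 4: 0 trees catch fire, 0 burn out
  ..TTT.
  .TTTTT
  TTTTTT
  TTTTTT
  T.TTT.
Step 5: 0 trees catch fire, 0 burn out
  ..TTT.
  .TTTTT
  TTTTTT
  TTTTTT
  T.TTT.
Step 6: 0 trees catch fire, 0 burn out
  ..TTT.
  .TTTTT
  TTTTTT
  TTTTTT
  T.TTT.

..TTT.
.TTTTT
TTTTTT
TTTTTT
T.TTT.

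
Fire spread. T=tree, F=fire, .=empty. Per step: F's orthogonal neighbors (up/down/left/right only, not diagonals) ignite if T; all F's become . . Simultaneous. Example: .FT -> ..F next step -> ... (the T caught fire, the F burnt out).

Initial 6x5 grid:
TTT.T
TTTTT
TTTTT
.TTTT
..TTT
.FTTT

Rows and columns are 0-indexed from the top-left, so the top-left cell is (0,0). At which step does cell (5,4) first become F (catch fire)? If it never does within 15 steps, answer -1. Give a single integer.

Step 1: cell (5,4)='T' (+1 fires, +1 burnt)
Step 2: cell (5,4)='T' (+2 fires, +1 burnt)
Step 3: cell (5,4)='F' (+3 fires, +2 burnt)
  -> target ignites at step 3
Step 4: cell (5,4)='.' (+4 fires, +3 burnt)
Step 5: cell (5,4)='.' (+4 fires, +4 burnt)
Step 6: cell (5,4)='.' (+5 fires, +4 burnt)
Step 7: cell (5,4)='.' (+3 fires, +5 burnt)
Step 8: cell (5,4)='.' (+2 fires, +3 burnt)
Step 9: cell (5,4)='.' (+0 fires, +2 burnt)
  fire out at step 9

3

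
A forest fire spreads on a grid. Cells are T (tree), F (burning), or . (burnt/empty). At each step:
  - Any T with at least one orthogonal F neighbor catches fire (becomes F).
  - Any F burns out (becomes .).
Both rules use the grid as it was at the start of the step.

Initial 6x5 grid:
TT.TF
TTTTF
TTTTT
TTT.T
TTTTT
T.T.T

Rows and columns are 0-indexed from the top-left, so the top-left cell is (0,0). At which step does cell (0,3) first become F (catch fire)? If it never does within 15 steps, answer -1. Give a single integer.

Step 1: cell (0,3)='F' (+3 fires, +2 burnt)
  -> target ignites at step 1
Step 2: cell (0,3)='.' (+3 fires, +3 burnt)
Step 3: cell (0,3)='.' (+3 fires, +3 burnt)
Step 4: cell (0,3)='.' (+6 fires, +3 burnt)
Step 5: cell (0,3)='.' (+4 fires, +6 burnt)
Step 6: cell (0,3)='.' (+3 fires, +4 burnt)
Step 7: cell (0,3)='.' (+1 fires, +3 burnt)
Step 8: cell (0,3)='.' (+1 fires, +1 burnt)
Step 9: cell (0,3)='.' (+0 fires, +1 burnt)
  fire out at step 9

1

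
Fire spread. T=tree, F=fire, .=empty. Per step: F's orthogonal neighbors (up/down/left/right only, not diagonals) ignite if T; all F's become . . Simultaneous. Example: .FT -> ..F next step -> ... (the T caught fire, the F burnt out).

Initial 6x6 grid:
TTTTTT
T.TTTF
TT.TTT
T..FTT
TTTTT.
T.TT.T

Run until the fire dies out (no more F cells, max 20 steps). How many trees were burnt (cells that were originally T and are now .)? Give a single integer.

Answer: 26

Derivation:
Step 1: +6 fires, +2 burnt (F count now 6)
Step 2: +7 fires, +6 burnt (F count now 7)
Step 3: +4 fires, +7 burnt (F count now 4)
Step 4: +2 fires, +4 burnt (F count now 2)
Step 5: +3 fires, +2 burnt (F count now 3)
Step 6: +2 fires, +3 burnt (F count now 2)
Step 7: +2 fires, +2 burnt (F count now 2)
Step 8: +0 fires, +2 burnt (F count now 0)
Fire out after step 8
Initially T: 27, now '.': 35
Total burnt (originally-T cells now '.'): 26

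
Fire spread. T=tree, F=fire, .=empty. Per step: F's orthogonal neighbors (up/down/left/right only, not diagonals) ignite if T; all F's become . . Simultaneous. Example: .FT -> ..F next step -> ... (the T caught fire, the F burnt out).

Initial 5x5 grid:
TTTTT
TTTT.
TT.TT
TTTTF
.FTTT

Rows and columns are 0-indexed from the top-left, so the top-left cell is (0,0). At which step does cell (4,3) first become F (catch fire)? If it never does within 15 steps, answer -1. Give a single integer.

Step 1: cell (4,3)='T' (+5 fires, +2 burnt)
Step 2: cell (4,3)='F' (+5 fires, +5 burnt)
  -> target ignites at step 2
Step 3: cell (4,3)='.' (+3 fires, +5 burnt)
Step 4: cell (4,3)='.' (+4 fires, +3 burnt)
Step 5: cell (4,3)='.' (+3 fires, +4 burnt)
Step 6: cell (4,3)='.' (+0 fires, +3 burnt)
  fire out at step 6

2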